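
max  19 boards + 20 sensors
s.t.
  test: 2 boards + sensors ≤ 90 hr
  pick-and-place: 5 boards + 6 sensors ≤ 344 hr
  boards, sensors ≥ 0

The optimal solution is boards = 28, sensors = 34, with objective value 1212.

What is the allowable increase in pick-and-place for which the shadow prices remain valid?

196

Binding constraints: test, pick-and-place. The basis is B = [[2,1],[5,6]] with det 7.
Per unit increase in pick-and-place, x* moves by d = (-0.1429, 0.2857).
The basis stays optimal until boards reaches 0; allowable increase = 196 hr.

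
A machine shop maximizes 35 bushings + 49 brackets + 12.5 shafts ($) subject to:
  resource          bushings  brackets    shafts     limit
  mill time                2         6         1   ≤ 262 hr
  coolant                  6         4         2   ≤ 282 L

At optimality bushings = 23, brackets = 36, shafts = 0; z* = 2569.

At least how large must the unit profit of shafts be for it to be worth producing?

At the optimum: mill time uses 262 of 262 (binding); coolant uses 282 of 282 (binding).
Dual feasibility on the basic columns requires 2·y_mill time + 6·y_coolant = 35, 6·y_mill time + 4·y_coolant = 49.
→ y_mill time = 5.5 and y_coolant = 4.
shafts enters the basis when its profit ≥ yᵀa₃ = 5.5·1 + 4·2 = 13.5.

13.5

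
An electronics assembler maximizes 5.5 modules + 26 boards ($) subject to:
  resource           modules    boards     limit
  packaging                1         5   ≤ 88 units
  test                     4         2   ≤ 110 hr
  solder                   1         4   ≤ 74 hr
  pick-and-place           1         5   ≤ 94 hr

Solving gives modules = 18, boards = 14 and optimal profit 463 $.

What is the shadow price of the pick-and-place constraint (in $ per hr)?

Check each constraint at x*: packaging 88/88 (tight); test 100/110 (slack 10); solder 74/74 (tight); pick-and-place 88/94 (slack 6).
Slack constraints have shadow price 0 (complementary slackness).
The binding rows give the dual system: 1·y_packaging + 1·y_solder = 5.5 and 5·y_packaging + 4·y_solder = 26.
This yields shadow prices y_packaging = 4, y_solder = 1.5.
Shadow price of pick-and-place = 0.

0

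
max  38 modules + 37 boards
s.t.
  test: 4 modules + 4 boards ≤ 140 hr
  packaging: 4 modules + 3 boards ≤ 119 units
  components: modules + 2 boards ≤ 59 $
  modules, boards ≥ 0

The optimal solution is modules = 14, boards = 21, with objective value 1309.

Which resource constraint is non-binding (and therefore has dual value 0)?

components

test: 140/140 (binding)
packaging: 119/119 (binding)
components: 56/59 (slack 3)
By complementary slackness, a constraint with positive slack has shadow price 0 → components.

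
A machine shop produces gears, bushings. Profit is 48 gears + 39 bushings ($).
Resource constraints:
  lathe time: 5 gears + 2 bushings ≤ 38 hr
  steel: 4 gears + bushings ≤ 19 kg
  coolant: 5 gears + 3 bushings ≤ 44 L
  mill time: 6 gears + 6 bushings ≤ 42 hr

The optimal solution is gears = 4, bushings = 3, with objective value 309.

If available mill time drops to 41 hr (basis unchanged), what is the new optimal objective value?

At the optimum: lathe time uses 26 of 38 (slack = 12); steel uses 19 of 19 (binding); coolant uses 29 of 44 (slack = 15); mill time uses 42 of 42 (binding).
By complementary slackness, y = 0 for the non-binding constraints.
The binding rows give the dual system: 4·y_steel + 6·y_mill time = 48 and 1·y_steel + 6·y_mill time = 39.
This yields shadow prices y_steel = 3, y_mill time = 6.
Δz = y_mill time·Δb = 6 × (-1) = -6, so new z* = 309 − 6 = 303.

303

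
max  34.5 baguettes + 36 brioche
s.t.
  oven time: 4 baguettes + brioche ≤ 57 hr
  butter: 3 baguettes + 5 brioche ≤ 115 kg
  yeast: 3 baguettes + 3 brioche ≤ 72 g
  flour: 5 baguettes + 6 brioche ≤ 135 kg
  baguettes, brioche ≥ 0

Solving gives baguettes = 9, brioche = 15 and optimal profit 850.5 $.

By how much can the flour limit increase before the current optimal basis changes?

Binding constraints: yeast, flour. The basis is B = [[3,3],[5,6]] with det 3.
Per unit increase in flour, x* moves by d = (-1, 1).
The basis stays optimal until butter becomes binding; allowable increase = 6.5 kg.

6.5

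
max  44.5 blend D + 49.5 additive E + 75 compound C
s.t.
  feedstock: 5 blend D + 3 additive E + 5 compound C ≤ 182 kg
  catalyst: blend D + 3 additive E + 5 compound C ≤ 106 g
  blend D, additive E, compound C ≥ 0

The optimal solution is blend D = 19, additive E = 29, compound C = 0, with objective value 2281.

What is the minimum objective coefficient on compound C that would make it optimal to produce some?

Both feedstock and catalyst are binding at x*.
The binding rows give the dual system: 5·y_feedstock + 1·y_catalyst = 44.5 and 3·y_feedstock + 3·y_catalyst = 49.5.
This yields shadow prices y_feedstock = 7, y_catalyst = 9.5.
compound C enters the basis when its profit ≥ yᵀa₃ = 7·5 + 9.5·5 = 82.5.

82.5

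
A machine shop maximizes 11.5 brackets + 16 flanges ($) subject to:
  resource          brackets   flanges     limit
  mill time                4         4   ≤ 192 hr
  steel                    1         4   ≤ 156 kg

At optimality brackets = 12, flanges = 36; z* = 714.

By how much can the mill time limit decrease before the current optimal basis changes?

Binding constraints: mill time, steel. The basis is B = [[4,4],[1,4]] with det 12.
Per unit decrease in mill time, x* moves by d = (-0.3333, 0.0833).
The basis stays optimal until brackets reaches 0; allowable decrease = 36 hr.

36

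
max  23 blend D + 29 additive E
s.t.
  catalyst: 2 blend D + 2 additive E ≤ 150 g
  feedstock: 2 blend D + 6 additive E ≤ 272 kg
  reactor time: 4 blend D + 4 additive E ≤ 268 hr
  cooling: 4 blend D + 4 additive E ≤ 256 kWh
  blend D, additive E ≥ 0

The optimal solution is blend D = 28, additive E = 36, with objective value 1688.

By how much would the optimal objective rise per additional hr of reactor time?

Check each constraint at x*: catalyst 128/150 (slack 22); feedstock 272/272 (tight); reactor time 256/268 (slack 12); cooling 256/256 (tight).
Slack constraints have shadow price 0 (complementary slackness).
Dual feasibility on the basic columns requires 2·y_feedstock + 4·y_cooling = 23, 6·y_feedstock + 4·y_cooling = 29.
This yields shadow prices y_feedstock = 1.5, y_cooling = 5.
Shadow price of reactor time = 0.

0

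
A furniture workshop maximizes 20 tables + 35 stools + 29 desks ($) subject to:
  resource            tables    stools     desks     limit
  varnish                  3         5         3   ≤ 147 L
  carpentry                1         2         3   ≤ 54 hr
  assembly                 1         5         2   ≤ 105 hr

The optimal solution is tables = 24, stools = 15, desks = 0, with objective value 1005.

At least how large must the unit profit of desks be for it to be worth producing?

Check each constraint at x*: varnish 147/147 (tight); carpentry 54/54 (tight); assembly 99/105 (slack 6).
By complementary slackness, y = 0 for the non-binding constraint.
The binding rows give the dual system: 3·y_varnish + 1·y_carpentry = 20 and 5·y_varnish + 2·y_carpentry = 35.
→ y_varnish = 5 and y_carpentry = 5.
desks enters the basis when its profit ≥ yᵀa₃ = 5·3 + 5·3 = 30.

30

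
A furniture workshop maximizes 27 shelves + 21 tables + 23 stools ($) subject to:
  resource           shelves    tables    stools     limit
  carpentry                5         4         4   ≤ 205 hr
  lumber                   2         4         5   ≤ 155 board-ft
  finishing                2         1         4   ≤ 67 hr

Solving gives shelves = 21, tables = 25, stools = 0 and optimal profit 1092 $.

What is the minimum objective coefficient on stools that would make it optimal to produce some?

At the optimum: carpentry uses 205 of 205 (binding); lumber uses 142 of 155 (slack = 13); finishing uses 67 of 67 (binding).
Slack constraints have shadow price 0 (complementary slackness).
Dual feasibility on the basic columns requires 5·y_carpentry + 2·y_finishing = 27, 4·y_carpentry + 1·y_finishing = 21.
→ y_carpentry = 5 and y_finishing = 1.
stools enters the basis when its profit ≥ yᵀa₃ = 5·4 + 1·4 = 24.

24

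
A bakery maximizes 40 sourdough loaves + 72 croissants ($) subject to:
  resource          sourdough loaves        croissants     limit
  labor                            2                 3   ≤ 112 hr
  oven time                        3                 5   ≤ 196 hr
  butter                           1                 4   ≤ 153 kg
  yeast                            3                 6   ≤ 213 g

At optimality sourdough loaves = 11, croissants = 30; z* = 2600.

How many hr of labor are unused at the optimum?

0

labor used = 2·11 + 3·30 = 112; slack = 112 − 112 = 0.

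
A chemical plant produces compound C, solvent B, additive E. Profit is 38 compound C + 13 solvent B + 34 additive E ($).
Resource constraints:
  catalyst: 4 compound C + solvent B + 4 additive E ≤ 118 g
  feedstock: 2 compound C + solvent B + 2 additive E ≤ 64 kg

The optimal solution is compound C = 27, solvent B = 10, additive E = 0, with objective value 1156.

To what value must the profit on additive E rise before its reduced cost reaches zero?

38

Both catalyst and feedstock are binding at x*.
Dual feasibility on the basic columns requires 4·y_catalyst + 2·y_feedstock = 38, 1·y_catalyst + 1·y_feedstock = 13.
Solving: y_catalyst = 6, y_feedstock = 7.
additive E enters the basis when its profit ≥ yᵀa₃ = 6·4 + 7·2 = 38.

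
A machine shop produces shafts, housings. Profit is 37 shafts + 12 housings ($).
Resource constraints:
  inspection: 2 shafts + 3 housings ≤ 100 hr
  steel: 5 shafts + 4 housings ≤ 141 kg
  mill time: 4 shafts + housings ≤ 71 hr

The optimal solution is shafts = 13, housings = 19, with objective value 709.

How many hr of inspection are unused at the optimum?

17

inspection used = 2·13 + 3·19 = 83; slack = 100 − 83 = 17.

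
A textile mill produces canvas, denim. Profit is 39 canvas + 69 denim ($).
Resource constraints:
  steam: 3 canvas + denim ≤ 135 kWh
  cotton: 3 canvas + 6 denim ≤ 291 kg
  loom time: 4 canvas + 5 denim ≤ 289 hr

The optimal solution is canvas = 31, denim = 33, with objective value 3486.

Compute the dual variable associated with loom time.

3

At the optimum: steam uses 126 of 135 (slack = 9); cotton uses 291 of 291 (binding); loom time uses 289 of 289 (binding).
By complementary slackness, y = 0 for the non-binding constraint.
The binding rows give the dual system: 3·y_cotton + 4·y_loom time = 39 and 6·y_cotton + 5·y_loom time = 69.
→ y_cotton = 9 and y_loom time = 3.
Shadow price of loom time = 3.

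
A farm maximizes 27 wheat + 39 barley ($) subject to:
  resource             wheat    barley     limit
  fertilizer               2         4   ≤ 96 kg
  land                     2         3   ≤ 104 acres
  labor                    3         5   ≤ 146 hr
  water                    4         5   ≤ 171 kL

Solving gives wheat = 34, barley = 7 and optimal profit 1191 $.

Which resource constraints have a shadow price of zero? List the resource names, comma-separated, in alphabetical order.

fertilizer: 96/96 (binding)
land: 89/104 (slack 15)
labor: 137/146 (slack 9)
water: 171/171 (binding)
By complementary slackness, a constraint with positive slack has shadow price 0 → labor, land.

labor, land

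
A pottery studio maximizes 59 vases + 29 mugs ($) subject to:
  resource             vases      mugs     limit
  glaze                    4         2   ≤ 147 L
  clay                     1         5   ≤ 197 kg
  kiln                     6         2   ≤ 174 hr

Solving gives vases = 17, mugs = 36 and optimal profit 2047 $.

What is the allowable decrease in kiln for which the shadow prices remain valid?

Binding constraints: clay, kiln. The basis is B = [[1,5],[6,2]] with det -28.
Per unit decrease in kiln, x* moves by d = (-0.1786, 0.0357).
The basis stays optimal until vases reaches 0; allowable decrease = 95.2 hr.

95.2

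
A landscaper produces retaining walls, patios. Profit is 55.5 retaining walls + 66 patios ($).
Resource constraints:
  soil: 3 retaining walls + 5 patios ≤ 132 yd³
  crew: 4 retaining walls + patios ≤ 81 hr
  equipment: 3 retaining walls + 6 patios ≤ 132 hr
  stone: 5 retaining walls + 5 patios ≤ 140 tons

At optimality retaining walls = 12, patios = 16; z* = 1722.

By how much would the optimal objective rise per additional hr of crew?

At the optimum: soil uses 116 of 132 (slack = 16); crew uses 64 of 81 (slack = 17); equipment uses 132 of 132 (binding); stone uses 140 of 140 (binding).
By complementary slackness, y = 0 for the non-binding constraints.
The binding rows give the dual system: 3·y_equipment + 5·y_stone = 55.5 and 6·y_equipment + 5·y_stone = 66.
→ y_equipment = 3.5 and y_stone = 9.
Shadow price of crew = 0.

0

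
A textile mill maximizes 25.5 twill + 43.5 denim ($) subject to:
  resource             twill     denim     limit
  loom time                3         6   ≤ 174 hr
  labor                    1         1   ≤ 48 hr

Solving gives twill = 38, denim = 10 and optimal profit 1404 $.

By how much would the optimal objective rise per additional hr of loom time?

6

At the optimum: loom time uses 174 of 174 (binding); labor uses 48 of 48 (binding).
From A_Bᵀ y = c: 3·y_loom time + 1·y_labor = 25.5; 6·y_loom time + 1·y_labor = 43.5.
This yields shadow prices y_loom time = 6, y_labor = 7.5.
Shadow price of loom time = 6.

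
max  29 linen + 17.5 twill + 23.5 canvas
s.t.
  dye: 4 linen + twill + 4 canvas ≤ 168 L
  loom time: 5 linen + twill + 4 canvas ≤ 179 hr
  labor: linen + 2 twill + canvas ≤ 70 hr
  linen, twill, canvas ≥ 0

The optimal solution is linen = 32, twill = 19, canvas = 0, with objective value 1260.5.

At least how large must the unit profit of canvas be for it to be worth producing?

24.5

Check each constraint at x*: dye 147/168 (slack 21); loom time 179/179 (tight); labor 70/70 (tight).
Since dye is not tight, its dual is 0.
Dual feasibility on the basic columns requires 5·y_loom time + 1·y_labor = 29, 1·y_loom time + 2·y_labor = 17.5.
Solving: y_loom time = 4.5, y_labor = 6.5.
canvas enters the basis when its profit ≥ yᵀa₃ = 4.5·4 + 6.5·1 = 24.5.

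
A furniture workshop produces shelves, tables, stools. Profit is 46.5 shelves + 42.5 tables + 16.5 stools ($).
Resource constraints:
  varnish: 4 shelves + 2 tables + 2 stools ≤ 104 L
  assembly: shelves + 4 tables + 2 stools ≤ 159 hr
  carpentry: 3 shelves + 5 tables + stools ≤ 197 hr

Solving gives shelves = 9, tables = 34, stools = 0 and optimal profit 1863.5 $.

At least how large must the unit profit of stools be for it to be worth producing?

20.5

Check each constraint at x*: varnish 104/104 (tight); assembly 145/159 (slack 14); carpentry 197/197 (tight).
By complementary slackness, y = 0 for the non-binding constraint.
The binding rows give the dual system: 4·y_varnish + 3·y_carpentry = 46.5 and 2·y_varnish + 5·y_carpentry = 42.5.
→ y_varnish = 7.5 and y_carpentry = 5.5.
stools enters the basis when its profit ≥ yᵀa₃ = 7.5·2 + 5.5·1 = 20.5.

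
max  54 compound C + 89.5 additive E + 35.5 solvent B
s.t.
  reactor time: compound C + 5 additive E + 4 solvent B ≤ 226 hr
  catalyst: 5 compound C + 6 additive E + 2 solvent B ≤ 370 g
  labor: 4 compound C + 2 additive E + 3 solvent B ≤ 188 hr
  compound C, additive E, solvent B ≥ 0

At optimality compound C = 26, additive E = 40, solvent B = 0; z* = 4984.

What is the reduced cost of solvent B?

-9.5

Check each constraint at x*: reactor time 226/226 (tight); catalyst 370/370 (tight); labor 184/188 (slack 4).
By complementary slackness, y = 0 for the non-binding constraint.
Dual feasibility on the basic columns requires 1·y_reactor time + 5·y_catalyst = 54, 5·y_reactor time + 6·y_catalyst = 89.5.
Solving: y_reactor time = 6.5, y_catalyst = 9.5.
Reduced cost of solvent B: c₃ − yᵀa₃ = 35.5 − (6.5·4 + 9.5·2) = 35.5 − 45 = -9.5.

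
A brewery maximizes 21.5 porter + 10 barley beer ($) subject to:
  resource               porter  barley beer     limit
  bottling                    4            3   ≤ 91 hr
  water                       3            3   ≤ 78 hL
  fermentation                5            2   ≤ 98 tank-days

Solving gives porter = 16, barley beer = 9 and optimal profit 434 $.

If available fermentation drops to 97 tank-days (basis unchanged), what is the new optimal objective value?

430.5

Binding: bottling and fermentation. Non-binding: water (3 unused).
By complementary slackness, y = 0 for the non-binding constraint.
From A_Bᵀ y = c: 4·y_bottling + 5·y_fermentation = 21.5; 3·y_bottling + 2·y_fermentation = 10.
Solving: y_bottling = 1, y_fermentation = 3.5.
Δz = y_fermentation·Δb = 3.5 × (-1) = -3.5, so new z* = 434 − 3.5 = 430.5.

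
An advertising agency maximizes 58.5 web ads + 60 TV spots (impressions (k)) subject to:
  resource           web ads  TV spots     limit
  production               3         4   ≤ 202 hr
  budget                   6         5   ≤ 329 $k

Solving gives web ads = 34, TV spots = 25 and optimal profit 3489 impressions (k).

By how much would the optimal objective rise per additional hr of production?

7.5

Both production and budget are binding at x*.
The binding rows give the dual system: 3·y_production + 6·y_budget = 58.5 and 4·y_production + 5·y_budget = 60.
→ y_production = 7.5 and y_budget = 6.
Shadow price of production = 7.5.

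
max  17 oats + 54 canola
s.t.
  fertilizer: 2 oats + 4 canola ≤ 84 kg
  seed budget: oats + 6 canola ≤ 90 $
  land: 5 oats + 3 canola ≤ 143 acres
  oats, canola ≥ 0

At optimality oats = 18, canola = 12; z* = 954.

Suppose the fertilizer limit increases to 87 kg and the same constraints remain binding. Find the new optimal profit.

972

Binding: fertilizer and seed budget. Non-binding: land (17 unused).
By complementary slackness, y = 0 for the non-binding constraint.
From A_Bᵀ y = c: 2·y_fertilizer + 1·y_seed budget = 17; 4·y_fertilizer + 6·y_seed budget = 54.
Solving: y_fertilizer = 6, y_seed budget = 5.
Δz = y_fertilizer·Δb = 6 × (3) = 18, so new z* = 954 + 18 = 972.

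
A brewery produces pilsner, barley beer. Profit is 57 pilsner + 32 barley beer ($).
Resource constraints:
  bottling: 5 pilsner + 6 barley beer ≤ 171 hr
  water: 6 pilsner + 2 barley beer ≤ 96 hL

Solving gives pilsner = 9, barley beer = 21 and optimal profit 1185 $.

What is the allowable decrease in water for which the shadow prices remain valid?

Binding constraints: bottling, water. The basis is B = [[5,6],[6,2]] with det -26.
Per unit decrease in water, x* moves by d = (-0.2308, 0.1923).
The basis stays optimal until pilsner reaches 0; allowable decrease = 39 hL.

39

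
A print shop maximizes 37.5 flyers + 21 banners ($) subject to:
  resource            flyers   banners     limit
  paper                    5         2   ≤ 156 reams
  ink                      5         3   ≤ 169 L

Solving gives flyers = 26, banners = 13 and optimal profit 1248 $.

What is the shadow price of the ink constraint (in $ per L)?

6

Check each constraint at x*: paper 156/156 (tight); ink 169/169 (tight).
From A_Bᵀ y = c: 5·y_paper + 5·y_ink = 37.5; 2·y_paper + 3·y_ink = 21.
Solving: y_paper = 1.5, y_ink = 6.
Shadow price of ink = 6.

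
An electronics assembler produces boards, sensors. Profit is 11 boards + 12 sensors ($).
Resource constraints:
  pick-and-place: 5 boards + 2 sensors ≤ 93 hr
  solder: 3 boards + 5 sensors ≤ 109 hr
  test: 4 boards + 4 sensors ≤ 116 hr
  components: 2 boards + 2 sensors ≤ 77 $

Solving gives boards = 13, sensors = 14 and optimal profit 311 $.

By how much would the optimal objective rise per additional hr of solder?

2

Check each constraint at x*: pick-and-place 93/93 (tight); solder 109/109 (tight); test 108/116 (slack 8); components 54/77 (slack 23).
Slack constraints have shadow price 0 (complementary slackness).
The binding rows give the dual system: 5·y_pick-and-place + 3·y_solder = 11 and 2·y_pick-and-place + 5·y_solder = 12.
This yields shadow prices y_pick-and-place = 1, y_solder = 2.
Shadow price of solder = 2.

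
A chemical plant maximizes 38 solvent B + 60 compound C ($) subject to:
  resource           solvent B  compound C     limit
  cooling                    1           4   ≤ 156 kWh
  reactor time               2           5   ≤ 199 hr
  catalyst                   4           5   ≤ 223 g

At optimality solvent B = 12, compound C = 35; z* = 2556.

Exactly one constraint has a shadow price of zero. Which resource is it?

cooling: 152/156 (slack 4)
reactor time: 199/199 (binding)
catalyst: 223/223 (binding)
By complementary slackness, a constraint with positive slack has shadow price 0 → cooling.

cooling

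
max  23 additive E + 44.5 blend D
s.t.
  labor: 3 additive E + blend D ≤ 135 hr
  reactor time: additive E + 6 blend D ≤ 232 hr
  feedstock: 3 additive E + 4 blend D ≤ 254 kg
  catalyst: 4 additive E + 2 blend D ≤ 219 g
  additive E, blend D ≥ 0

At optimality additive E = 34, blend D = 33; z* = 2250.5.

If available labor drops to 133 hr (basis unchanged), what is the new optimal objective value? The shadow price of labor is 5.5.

2239.5

Δb = -2, so new z* = 2250.5 + (5.5)·(-2) = 2250.5 − 11 = 2239.5.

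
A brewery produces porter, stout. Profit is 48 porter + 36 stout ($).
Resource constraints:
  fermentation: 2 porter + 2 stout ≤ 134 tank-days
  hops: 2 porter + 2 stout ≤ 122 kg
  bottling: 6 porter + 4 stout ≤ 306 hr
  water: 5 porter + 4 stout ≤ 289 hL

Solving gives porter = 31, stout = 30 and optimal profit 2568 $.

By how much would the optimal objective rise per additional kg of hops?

6

At the optimum: fermentation uses 122 of 134 (slack = 12); hops uses 122 of 122 (binding); bottling uses 306 of 306 (binding); water uses 275 of 289 (slack = 14).
Slack constraints have shadow price 0 (complementary slackness).
From A_Bᵀ y = c: 2·y_hops + 6·y_bottling = 48; 2·y_hops + 4·y_bottling = 36.
Solving: y_hops = 6, y_bottling = 6.
Shadow price of hops = 6.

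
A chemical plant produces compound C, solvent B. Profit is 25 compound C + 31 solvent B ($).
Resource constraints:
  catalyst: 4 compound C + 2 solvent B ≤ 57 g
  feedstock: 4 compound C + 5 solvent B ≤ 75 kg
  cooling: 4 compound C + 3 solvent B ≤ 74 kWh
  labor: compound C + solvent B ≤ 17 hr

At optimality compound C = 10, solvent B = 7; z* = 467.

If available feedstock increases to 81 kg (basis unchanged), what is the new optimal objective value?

Check each constraint at x*: catalyst 54/57 (slack 3); feedstock 75/75 (tight); cooling 61/74 (slack 13); labor 17/17 (tight).
By complementary slackness, y = 0 for the non-binding constraints.
The binding rows give the dual system: 4·y_feedstock + 1·y_labor = 25 and 5·y_feedstock + 1·y_labor = 31.
This yields shadow prices y_feedstock = 6, y_labor = 1.
Δz = y_feedstock·Δb = 6 × (6) = 36, so new z* = 467 + 36 = 503.

503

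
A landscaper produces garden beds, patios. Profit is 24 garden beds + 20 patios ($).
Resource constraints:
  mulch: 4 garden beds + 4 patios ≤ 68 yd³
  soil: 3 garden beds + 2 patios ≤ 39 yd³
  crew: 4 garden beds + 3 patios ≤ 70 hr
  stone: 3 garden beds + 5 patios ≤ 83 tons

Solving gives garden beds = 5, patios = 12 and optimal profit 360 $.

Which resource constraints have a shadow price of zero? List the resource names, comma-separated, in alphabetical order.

mulch: 68/68 (binding)
soil: 39/39 (binding)
crew: 56/70 (slack 14)
stone: 75/83 (slack 8)
By complementary slackness, a constraint with positive slack has shadow price 0 → crew, stone.

crew, stone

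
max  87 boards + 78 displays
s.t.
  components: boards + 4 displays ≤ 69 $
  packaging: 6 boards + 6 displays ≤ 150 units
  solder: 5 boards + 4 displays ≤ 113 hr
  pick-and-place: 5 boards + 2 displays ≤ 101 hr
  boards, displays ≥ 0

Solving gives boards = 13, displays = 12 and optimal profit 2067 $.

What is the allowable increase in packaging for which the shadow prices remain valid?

Binding constraints: packaging, solder. The basis is B = [[6,6],[5,4]] with det -6.
Per unit increase in packaging, x* moves by d = (-0.6667, 0.8333).
The basis stays optimal until components becomes binding; allowable increase = 3 units.

3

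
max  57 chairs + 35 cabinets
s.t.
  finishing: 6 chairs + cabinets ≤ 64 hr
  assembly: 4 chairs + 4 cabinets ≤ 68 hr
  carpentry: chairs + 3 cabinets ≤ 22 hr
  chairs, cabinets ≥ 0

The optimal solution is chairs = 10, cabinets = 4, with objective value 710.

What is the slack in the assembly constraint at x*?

12

assembly used = 4·10 + 4·4 = 56; slack = 68 − 56 = 12.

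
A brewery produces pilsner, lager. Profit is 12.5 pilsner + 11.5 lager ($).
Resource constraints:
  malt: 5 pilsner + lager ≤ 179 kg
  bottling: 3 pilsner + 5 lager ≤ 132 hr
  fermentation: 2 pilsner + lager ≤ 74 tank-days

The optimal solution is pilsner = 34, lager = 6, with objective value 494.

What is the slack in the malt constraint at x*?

malt used = 5·34 + 1·6 = 176; slack = 179 − 176 = 3.

3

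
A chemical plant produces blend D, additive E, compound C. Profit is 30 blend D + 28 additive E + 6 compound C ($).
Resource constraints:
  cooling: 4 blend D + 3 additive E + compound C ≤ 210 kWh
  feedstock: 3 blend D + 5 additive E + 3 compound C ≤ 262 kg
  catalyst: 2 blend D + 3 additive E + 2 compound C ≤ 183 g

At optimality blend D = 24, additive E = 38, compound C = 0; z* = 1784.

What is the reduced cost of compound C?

-6

At the optimum: cooling uses 210 of 210 (binding); feedstock uses 262 of 262 (binding); catalyst uses 162 of 183 (slack = 21).
Slack constraints have shadow price 0 (complementary slackness).
Dual feasibility on the basic columns requires 4·y_cooling + 3·y_feedstock = 30, 3·y_cooling + 5·y_feedstock = 28.
Solving: y_cooling = 6, y_feedstock = 2.
Reduced cost of compound C: c₃ − yᵀa₃ = 6 − (6·1 + 2·3) = 6 − 12 = -6.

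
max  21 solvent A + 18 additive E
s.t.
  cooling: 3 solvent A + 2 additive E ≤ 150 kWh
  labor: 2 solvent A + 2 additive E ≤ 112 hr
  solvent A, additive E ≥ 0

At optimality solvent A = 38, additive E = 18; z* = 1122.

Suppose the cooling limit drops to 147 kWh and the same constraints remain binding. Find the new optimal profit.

Check each constraint at x*: cooling 150/150 (tight); labor 112/112 (tight).
From A_Bᵀ y = c: 3·y_cooling + 2·y_labor = 21; 2·y_cooling + 2·y_labor = 18.
Solving: y_cooling = 3, y_labor = 6.
Δz = y_cooling·Δb = 3 × (-3) = -9, so new z* = 1122 − 9 = 1113.

1113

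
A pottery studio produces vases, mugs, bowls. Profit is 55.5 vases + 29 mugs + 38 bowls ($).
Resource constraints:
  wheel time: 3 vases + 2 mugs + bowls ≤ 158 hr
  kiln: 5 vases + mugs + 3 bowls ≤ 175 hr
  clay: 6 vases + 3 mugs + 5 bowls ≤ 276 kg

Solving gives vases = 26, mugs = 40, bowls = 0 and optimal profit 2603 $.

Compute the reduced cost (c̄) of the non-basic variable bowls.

Check each constraint at x*: wheel time 158/158 (tight); kiln 170/175 (slack 5); clay 276/276 (tight).
Slack constraints have shadow price 0 (complementary slackness).
From A_Bᵀ y = c: 3·y_wheel time + 6·y_clay = 55.5; 2·y_wheel time + 3·y_clay = 29.
Solving: y_wheel time = 2.5, y_clay = 8.
Reduced cost of bowls: c₃ − yᵀa₃ = 38 − (2.5·1 + 8·5) = 38 − 42.5 = -4.5.

-4.5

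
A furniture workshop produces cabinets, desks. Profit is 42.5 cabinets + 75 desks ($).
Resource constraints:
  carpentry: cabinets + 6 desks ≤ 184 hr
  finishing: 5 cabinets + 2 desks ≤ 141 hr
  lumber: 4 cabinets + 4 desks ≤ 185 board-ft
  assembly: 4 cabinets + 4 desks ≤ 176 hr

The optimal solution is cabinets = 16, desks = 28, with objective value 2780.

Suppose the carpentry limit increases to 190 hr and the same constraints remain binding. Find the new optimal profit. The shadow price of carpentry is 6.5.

Δb = 6, so new z* = 2780 + (6.5)·(6) = 2780 + 39 = 2819.

2819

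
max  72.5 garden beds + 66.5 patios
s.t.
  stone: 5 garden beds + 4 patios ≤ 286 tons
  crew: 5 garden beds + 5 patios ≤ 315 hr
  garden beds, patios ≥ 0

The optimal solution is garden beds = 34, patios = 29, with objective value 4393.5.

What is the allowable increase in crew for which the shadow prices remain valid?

Binding constraints: stone, crew. The basis is B = [[5,4],[5,5]] with det 5.
Per unit increase in crew, x* moves by d = (-0.8, 1).
The basis stays optimal until garden beds reaches 0; allowable increase = 42.5 hr.

42.5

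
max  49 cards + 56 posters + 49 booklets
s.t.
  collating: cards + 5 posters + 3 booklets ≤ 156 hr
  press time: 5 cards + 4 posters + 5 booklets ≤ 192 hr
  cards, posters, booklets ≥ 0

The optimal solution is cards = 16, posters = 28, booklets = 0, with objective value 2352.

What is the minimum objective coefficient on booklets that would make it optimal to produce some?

57

Both collating and press time are binding at x*.
The binding rows give the dual system: 1·y_collating + 5·y_press time = 49 and 5·y_collating + 4·y_press time = 56.
→ y_collating = 4 and y_press time = 9.
booklets enters the basis when its profit ≥ yᵀa₃ = 4·3 + 9·5 = 57.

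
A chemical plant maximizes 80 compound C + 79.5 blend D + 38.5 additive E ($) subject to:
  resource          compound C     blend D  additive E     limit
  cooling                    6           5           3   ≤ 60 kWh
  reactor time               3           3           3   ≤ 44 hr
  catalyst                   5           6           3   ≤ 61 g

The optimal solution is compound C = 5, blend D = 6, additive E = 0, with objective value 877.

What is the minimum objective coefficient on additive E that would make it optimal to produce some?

Check each constraint at x*: cooling 60/60 (tight); reactor time 33/44 (slack 11); catalyst 61/61 (tight).
Since reactor time is not tight, its dual is 0.
Dual feasibility on the basic columns requires 6·y_cooling + 5·y_catalyst = 80, 5·y_cooling + 6·y_catalyst = 79.5.
This yields shadow prices y_cooling = 7.5, y_catalyst = 7.
additive E enters the basis when its profit ≥ yᵀa₃ = 7.5·3 + 7·3 = 43.5.

43.5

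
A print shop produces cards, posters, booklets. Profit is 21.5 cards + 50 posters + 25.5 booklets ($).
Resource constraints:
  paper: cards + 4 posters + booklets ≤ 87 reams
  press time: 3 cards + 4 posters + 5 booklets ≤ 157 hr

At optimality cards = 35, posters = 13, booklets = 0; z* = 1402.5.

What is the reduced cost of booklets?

-5

Check each constraint at x*: paper 87/87 (tight); press time 157/157 (tight).
From A_Bᵀ y = c: 1·y_paper + 3·y_press time = 21.5; 4·y_paper + 4·y_press time = 50.
Solving: y_paper = 8, y_press time = 4.5.
Reduced cost of booklets: c₃ − yᵀa₃ = 25.5 − (8·1 + 4.5·5) = 25.5 − 30.5 = -5.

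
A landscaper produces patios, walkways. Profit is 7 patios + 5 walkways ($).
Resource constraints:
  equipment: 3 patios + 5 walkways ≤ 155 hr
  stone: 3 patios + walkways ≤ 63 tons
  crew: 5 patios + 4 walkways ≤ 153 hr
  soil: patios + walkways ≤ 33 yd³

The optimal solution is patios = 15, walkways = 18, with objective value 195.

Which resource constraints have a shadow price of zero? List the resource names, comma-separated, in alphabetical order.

equipment: 135/155 (slack 20)
stone: 63/63 (binding)
crew: 147/153 (slack 6)
soil: 33/33 (binding)
By complementary slackness, a constraint with positive slack has shadow price 0 → crew, equipment.

crew, equipment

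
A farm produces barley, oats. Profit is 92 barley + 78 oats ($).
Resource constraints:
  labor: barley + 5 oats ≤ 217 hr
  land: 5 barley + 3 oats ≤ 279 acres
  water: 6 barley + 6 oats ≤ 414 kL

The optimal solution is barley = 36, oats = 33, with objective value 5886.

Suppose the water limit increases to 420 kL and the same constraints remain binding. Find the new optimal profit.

Check each constraint at x*: labor 201/217 (slack 16); land 279/279 (tight); water 414/414 (tight).
Since labor is not tight, its dual is 0.
The binding rows give the dual system: 5·y_land + 6·y_water = 92 and 3·y_land + 6·y_water = 78.
Solving: y_land = 7, y_water = 9.5.
Δz = y_water·Δb = 9.5 × (6) = 57, so new z* = 5886 + 57 = 5943.

5943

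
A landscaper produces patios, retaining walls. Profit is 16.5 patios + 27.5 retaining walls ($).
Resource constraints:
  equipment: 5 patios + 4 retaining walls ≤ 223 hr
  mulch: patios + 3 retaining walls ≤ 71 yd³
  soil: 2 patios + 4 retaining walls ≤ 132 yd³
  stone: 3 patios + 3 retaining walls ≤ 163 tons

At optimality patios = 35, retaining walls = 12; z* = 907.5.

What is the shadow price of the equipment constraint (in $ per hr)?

2

At the optimum: equipment uses 223 of 223 (binding); mulch uses 71 of 71 (binding); soil uses 118 of 132 (slack = 14); stone uses 141 of 163 (slack = 22).
Slack constraints have shadow price 0 (complementary slackness).
From A_Bᵀ y = c: 5·y_equipment + 1·y_mulch = 16.5; 4·y_equipment + 3·y_mulch = 27.5.
→ y_equipment = 2 and y_mulch = 6.5.
Shadow price of equipment = 2.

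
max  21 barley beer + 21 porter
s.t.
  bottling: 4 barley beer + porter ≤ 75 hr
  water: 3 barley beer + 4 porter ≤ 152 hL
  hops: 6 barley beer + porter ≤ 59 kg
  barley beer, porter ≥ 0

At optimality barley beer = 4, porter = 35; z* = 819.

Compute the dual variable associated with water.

Binding: water and hops. Non-binding: bottling (24 unused).
Since bottling is not tight, its dual is 0.
The binding rows give the dual system: 3·y_water + 6·y_hops = 21 and 4·y_water + 1·y_hops = 21.
Solving: y_water = 5, y_hops = 1.
Shadow price of water = 5.

5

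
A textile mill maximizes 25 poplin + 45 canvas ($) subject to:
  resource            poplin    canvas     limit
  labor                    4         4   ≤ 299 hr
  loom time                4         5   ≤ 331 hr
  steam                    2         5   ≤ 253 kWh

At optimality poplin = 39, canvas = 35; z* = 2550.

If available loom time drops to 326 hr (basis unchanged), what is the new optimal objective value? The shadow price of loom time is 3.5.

2532.5

Δb = -5, so new z* = 2550 + (3.5)·(-5) = 2550 − 17.5 = 2532.5.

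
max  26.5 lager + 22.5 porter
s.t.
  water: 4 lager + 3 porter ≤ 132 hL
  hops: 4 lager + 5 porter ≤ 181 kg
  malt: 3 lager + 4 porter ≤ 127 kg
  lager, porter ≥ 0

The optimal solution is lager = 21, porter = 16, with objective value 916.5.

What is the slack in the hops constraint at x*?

hops used = 4·21 + 5·16 = 164; slack = 181 − 164 = 17.

17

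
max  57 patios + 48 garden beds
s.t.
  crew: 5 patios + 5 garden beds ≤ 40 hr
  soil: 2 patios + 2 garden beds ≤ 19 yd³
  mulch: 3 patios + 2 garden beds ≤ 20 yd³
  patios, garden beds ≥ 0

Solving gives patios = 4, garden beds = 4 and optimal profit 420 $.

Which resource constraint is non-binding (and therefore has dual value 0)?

crew: 40/40 (binding)
soil: 16/19 (slack 3)
mulch: 20/20 (binding)
By complementary slackness, a constraint with positive slack has shadow price 0 → soil.

soil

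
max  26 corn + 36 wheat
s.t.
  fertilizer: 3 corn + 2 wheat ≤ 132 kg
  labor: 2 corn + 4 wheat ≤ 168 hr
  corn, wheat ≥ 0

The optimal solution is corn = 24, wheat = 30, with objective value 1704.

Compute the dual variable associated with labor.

Both fertilizer and labor are binding at x*.
Dual feasibility on the basic columns requires 3·y_fertilizer + 2·y_labor = 26, 2·y_fertilizer + 4·y_labor = 36.
This yields shadow prices y_fertilizer = 4, y_labor = 7.
Shadow price of labor = 7.

7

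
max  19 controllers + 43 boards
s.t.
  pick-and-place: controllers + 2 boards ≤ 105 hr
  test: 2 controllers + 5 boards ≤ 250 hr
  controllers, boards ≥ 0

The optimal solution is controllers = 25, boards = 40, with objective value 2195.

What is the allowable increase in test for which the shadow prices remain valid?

12.5

Binding constraints: pick-and-place, test. The basis is B = [[1,2],[2,5]] with det 1.
Per unit increase in test, x* moves by d = (-2, 1).
The basis stays optimal until controllers reaches 0; allowable increase = 12.5 hr.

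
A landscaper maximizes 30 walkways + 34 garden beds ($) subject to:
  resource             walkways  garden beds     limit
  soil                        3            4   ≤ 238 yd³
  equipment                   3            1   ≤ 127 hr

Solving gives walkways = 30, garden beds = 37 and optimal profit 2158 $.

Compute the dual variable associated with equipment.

2

Check each constraint at x*: soil 238/238 (tight); equipment 127/127 (tight).
Dual feasibility on the basic columns requires 3·y_soil + 3·y_equipment = 30, 4·y_soil + 1·y_equipment = 34.
→ y_soil = 8 and y_equipment = 2.
Shadow price of equipment = 2.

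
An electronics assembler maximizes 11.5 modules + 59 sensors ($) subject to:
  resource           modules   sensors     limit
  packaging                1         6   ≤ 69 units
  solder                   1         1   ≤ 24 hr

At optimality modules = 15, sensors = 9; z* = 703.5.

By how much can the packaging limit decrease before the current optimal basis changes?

45

Binding constraints: packaging, solder. The basis is B = [[1,6],[1,1]] with det -5.
Per unit decrease in packaging, x* moves by d = (0.2, -0.2).
The basis stays optimal until sensors reaches 0; allowable decrease = 45 units.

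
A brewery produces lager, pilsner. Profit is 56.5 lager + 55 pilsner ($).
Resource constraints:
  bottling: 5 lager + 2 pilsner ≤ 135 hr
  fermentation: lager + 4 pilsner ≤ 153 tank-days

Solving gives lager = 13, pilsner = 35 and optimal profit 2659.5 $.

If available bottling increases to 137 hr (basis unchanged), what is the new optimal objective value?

2678.5

Both bottling and fermentation are binding at x*.
Dual feasibility on the basic columns requires 5·y_bottling + 1·y_fermentation = 56.5, 2·y_bottling + 4·y_fermentation = 55.
This yields shadow prices y_bottling = 9.5, y_fermentation = 9.
Δz = y_bottling·Δb = 9.5 × (2) = 19, so new z* = 2659.5 + 19 = 2678.5.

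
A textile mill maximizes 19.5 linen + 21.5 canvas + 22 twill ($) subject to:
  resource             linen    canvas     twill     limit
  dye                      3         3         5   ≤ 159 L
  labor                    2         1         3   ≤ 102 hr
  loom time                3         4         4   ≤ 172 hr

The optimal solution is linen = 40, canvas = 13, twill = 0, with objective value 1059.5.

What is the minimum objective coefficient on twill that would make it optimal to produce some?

Binding: dye and loom time. Non-binding: labor (9 unused).
Slack constraints have shadow price 0 (complementary slackness).
From A_Bᵀ y = c: 3·y_dye + 3·y_loom time = 19.5; 3·y_dye + 4·y_loom time = 21.5.
This yields shadow prices y_dye = 4.5, y_loom time = 2.
twill enters the basis when its profit ≥ yᵀa₃ = 4.5·5 + 2·4 = 30.5.

30.5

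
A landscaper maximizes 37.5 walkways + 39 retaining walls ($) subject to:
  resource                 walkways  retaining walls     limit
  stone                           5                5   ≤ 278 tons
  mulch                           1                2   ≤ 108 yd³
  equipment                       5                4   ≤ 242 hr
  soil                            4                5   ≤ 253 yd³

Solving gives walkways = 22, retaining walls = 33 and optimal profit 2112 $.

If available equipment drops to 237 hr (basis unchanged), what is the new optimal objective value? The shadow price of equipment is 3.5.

Δb = -5, so new z* = 2112 + (3.5)·(-5) = 2112 − 17.5 = 2094.5.

2094.5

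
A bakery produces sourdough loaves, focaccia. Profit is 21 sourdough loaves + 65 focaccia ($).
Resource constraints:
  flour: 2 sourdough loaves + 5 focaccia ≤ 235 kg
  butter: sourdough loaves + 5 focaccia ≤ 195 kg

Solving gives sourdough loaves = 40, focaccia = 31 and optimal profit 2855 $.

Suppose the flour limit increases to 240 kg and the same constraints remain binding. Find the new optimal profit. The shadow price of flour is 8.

Δb = 5, so new z* = 2855 + (8)·(5) = 2855 + 40 = 2895.

2895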